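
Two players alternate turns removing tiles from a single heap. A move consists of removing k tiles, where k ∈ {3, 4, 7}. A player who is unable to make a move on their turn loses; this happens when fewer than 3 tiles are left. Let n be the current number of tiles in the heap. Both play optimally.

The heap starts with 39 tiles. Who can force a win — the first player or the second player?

Positions with no move are L. A position that does have a move is losing for the player to move precisely when every available move leads to a winning position for the opponent. Fill in the labels:
n=0: no move → L
n=1: no move → L
n=2: no move → L
n=3: reaches L-position 0 → W
n=4: reaches L-position 1 → W
n=5: reaches L-position 2 → W
n=6: reaches L-position 2 → W
n=7: reaches L-position 0 → W
n=8: reaches L-position 1 → W
n=9: reaches L-position 2 → W
n=10: only reaches 7(W), 6(W), 3(W), all W → L
n=11: only reaches 8(W), 7(W), 4(W), all W → L
n=12: only reaches 9(W), 8(W), 5(W), all W → L
n=13: reaches L-position 10 → W
n=14: reaches L-position 11 → W
n=15: reaches L-position 12 → W
n=16: reaches L-position 12 → W
n=17: reaches L-position 10 → W
n=18: reaches L-position 11 → W
n=19: reaches L-position 12 → W
n=20: only reaches 17(W), 16(W), 13(W), all W → L
n=21: only reaches 18(W), 17(W), 14(W), all W → L
n=22: only reaches 19(W), 18(W), 15(W), all W → L
n=23: reaches L-position 20 → W
n=24: reaches L-position 21 → W
n=25: reaches L-position 22 → W
n=26: reaches L-position 22 → W
n=27: reaches L-position 20 → W
n=28: reaches L-position 21 → W
n=29: reaches L-position 22 → W
n=30: only reaches 27(W), 26(W), 23(W), all W → L
n=31: only reaches 28(W), 27(W), 24(W), all W → L
n=32: only reaches 29(W), 28(W), 25(W), all W → L
n=33: reaches L-position 30 → W
n=34: reaches L-position 31 → W
n=35: reaches L-position 32 → W
n=36: reaches L-position 32 → W
n=37: reaches L-position 30 → W
n=38: reaches L-position 31 → W
n=39: reaches L-position 32 → W
From 39 the player to move can remove 7, leaving 32, reaching an L position.

The first player wins.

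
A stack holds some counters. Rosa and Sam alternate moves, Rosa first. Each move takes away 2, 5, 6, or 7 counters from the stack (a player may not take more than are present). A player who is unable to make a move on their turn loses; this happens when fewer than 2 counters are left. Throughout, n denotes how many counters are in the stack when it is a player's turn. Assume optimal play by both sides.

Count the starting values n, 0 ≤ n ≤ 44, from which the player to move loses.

Build the W/L table. Terminal = L. A non-terminal position is W if it has a move to some L; otherwise it is L.
n=0: no move → L
n=1: no move → L
n=2: can move to 0, which is L ⇒ W
n=3: can move to 1, which is L ⇒ W
n=4: the only move is to 2(W), a W ⇒ L
n=5: can move to 0, which is L ⇒ W
n=6: can move to 4, which is L ⇒ W
n=7: can move to 1, which is L ⇒ W
n=8: can move to 1, which is L ⇒ W
n=9: can move to 4, which is L ⇒ W
n=10: can move to 4, which is L ⇒ W
n=11: can move to 4, which is L ⇒ W
n=12: moves to 10(W), 7(W), 6(W), 5(W); every one is W ⇒ L
n=13: moves to 11(W), 8(W), 7(W), 6(W); every one is W ⇒ L
n=14: can move to 12, which is L ⇒ W
n=15: can move to 13, which is L ⇒ W
n=16: moves to 14(W), 11(W), 10(W), 9(W); every one is W ⇒ L
n=17: can move to 12, which is L ⇒ W
n=18: can move to 16, which is L ⇒ W
n=19: can move to 13, which is L ⇒ W
n=20: can move to 13, which is L ⇒ W
n=21: can move to 16, which is L ⇒ W
n=22: can move to 16, which is L ⇒ W
n=23: can move to 16, which is L ⇒ W
n=24: moves to 22(W), 19(W), 18(W), 17(W); every one is W ⇒ L
n=25: moves to 23(W), 20(W), 19(W), 18(W); every one is W ⇒ L
n=26: can move to 24, which is L ⇒ W
n=27: can move to 25, which is L ⇒ W
n=28: moves to 26(W), 23(W), 22(W), 21(W); every one is W ⇒ L
n=29: can move to 24, which is L ⇒ W
n=30: can move to 28, which is L ⇒ W
n=31: can move to 25, which is L ⇒ W
n=32: can move to 25, which is L ⇒ W
n=33: can move to 28, which is L ⇒ W
n=34: can move to 28, which is L ⇒ W
n=35: can move to 28, which is L ⇒ W
n=36: moves to 34(W), 31(W), 30(W), 29(W); every one is W ⇒ L
n=37: moves to 35(W), 32(W), 31(W), 30(W); every one is W ⇒ L
n=38: can move to 36, which is L ⇒ W
n=39: can move to 37, which is L ⇒ W
n=40: moves to 38(W), 35(W), 34(W), 33(W); every one is W ⇒ L
n=41: can move to 36, which is L ⇒ W
n=42: can move to 40, which is L ⇒ W
n=43: can move to 37, which is L ⇒ W
n=44: can move to 37, which is L ⇒ W
L entries with 0 ≤ n ≤ 44: n = 0, 1, 4, 12, 13, 16, 24, 25, 28, 36, 37, 40; that makes 12.

12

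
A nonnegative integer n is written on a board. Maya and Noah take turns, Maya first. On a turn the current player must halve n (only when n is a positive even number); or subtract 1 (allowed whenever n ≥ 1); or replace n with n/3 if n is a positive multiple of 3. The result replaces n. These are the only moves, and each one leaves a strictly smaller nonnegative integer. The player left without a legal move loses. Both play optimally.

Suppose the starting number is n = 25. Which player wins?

Noah wins.

Compute win/loss labels from the base case upward. A position with no move is L. Any other position is W if it can reach an L in one move, else L.
n=0: no move → L
n=1: W (go to 0, an L position)
n=2: L (sole option 1(W) is W)
n=3: W (go to 2, an L position)
n=4: W (go to 2, an L position)
n=5: L (sole option 4(W) is W)
n=6: W (go to 2, an L position)
n=7: L (sole option 6(W) is W)
n=8: W (go to 7, an L position)
n=9: L (options 3(W), 8(W) are all W)
n=10: W (go to 5, an L position)
n=11: L (sole option 10(W) is W)
n=12: W (go to 11, an L position)
n=13: L (sole option 12(W) is W)
n=14: W (go to 7, an L position)
n=15: W (go to 5, an L position)
n=16: L (options 8(W), 15(W) are all W)
n=17: W (go to 16, an L position)
n=18: W (go to 9, an L position)
n=19: L (sole option 18(W) is W)
n=20: W (go to 19, an L position)
n=21: W (go to 7, an L position)
n=22: W (go to 11, an L position)
n=23: L (sole option 22(W) is W)
n=24: W (go to 23, an L position)
n=25: L (sole option 24(W) is W)
Every move from 25 reaches a W position, so the mover loses.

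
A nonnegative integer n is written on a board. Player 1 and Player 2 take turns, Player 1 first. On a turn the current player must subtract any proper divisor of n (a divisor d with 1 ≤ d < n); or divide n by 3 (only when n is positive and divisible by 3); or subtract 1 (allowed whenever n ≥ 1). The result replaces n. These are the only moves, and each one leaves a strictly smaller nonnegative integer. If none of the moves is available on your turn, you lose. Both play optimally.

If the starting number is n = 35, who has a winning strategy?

Label each position W (a win for the player to move) or L (a loss). A position with no legal move is L; any other position is W exactly when some move reaches an L, and L when every move reaches a W.
n=0: no move → L
n=1: W (go to 0, an L position)
n=2: L (sole option 1(W) is W)
n=3: W (go to 2, an L position)
n=4: W (go to 2, an L position)
n=5: L (sole option 4(W) is W)
n=6: W (go to 2, an L position)
n=7: L (sole option 6(W) is W)
n=8: W (go to 7, an L position)
n=9: L (options 3(W), 6(W), 8(W) are all W)
n=10: W (go to 5, an L position)
n=11: L (sole option 10(W) is W)
n=12: W (go to 9, an L position)
n=13: L (sole option 12(W) is W)
n=14: W (go to 7, an L position)
n=15: W (go to 5, an L position)
n=16: L (options 8(W), 12(W), 14(W), 15(W) are all W)
n=17: W (go to 16, an L position)
n=18: W (go to 9, an L position)
n=19: L (sole option 18(W) is W)
n=20: W (go to 16, an L position)
n=21: W (go to 7, an L position)
n=22: W (go to 11, an L position)
n=23: L (sole option 22(W) is W)
n=24: W (go to 16, an L position)
n=25: L (options 20(W), 24(W) are all W)
n=26: W (go to 13, an L position)
n=27: W (go to 9, an L position)
n=28: L (options 14(W), 21(W), 24(W), 26(W), 27(W) are all W)
n=29: W (go to 28, an L position)
n=30: W (go to 25, an L position)
n=31: L (sole option 30(W) is W)
n=32: W (go to 16, an L position)
n=33: W (go to 11, an L position)
n=34: L (options 17(W), 32(W), 33(W) are all W)
n=35: W (go to 28, an L position)
From 35 Player 1 can move to 28, reaching an L position.

Player 1 wins.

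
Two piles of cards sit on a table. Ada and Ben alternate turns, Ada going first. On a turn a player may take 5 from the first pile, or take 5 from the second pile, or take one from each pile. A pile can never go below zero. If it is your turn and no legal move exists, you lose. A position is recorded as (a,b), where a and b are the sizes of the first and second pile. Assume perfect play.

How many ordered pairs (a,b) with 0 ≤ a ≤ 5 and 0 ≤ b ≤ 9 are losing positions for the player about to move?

27

Label each position W (a win for the player to move) or L (a loss). A position with no legal move is L; any other position is W exactly when some move reaches an L, and L when every move reaches a W.
Every move lowers a or b (never raises either), so fill the grid row by row in increasing a, and left to right within a row: each cell's successors are then already labelled.
      b=0  b=1  b=2  b=3  b=4  b=5  b=6  b=7  b=8  b=9
a=0:    L    L    L    L    L    W    W    W    W    W
a=1:    L    W    W    W    W    W    L    L    L    L
a=2:    L    W    L    L    L    W    L    W    W    W
a=3:    L    W    L    W    W    W    L    W    L    L
a=4:    L    W    L    W    L    W    L    W    L    W
a=5:    W    W    W    W    W    W    L    W    L    W
Cells with no legal move (terminal, hence L): (0,0), (0,1), (0,2), (0,3), (0,4), (1,0), (2,0), (3,0), (4,0).
The remaining L cells, each justified by listing all of its moves:
(1,6): moves to (1,1)(W), (0,5)(W); every one is W ⇒ L
(1,7): moves to (1,2)(W), (0,6)(W); every one is W ⇒ L
(1,8): moves to (1,3)(W), (0,7)(W); every one is W ⇒ L
(1,9): moves to (1,4)(W), (0,8)(W); every one is W ⇒ L
(2,2): the only move is to (1,1)(W), a W ⇒ L
(2,3): the only move is to (1,2)(W), a W ⇒ L
(2,4): the only move is to (1,3)(W), a W ⇒ L
(2,6): moves to (2,1)(W), (1,5)(W); every one is W ⇒ L
(3,2): the only move is to (2,1)(W), a W ⇒ L
(3,6): moves to (3,1)(W), (2,5)(W); every one is W ⇒ L
(3,8): moves to (3,3)(W), (2,7)(W); every one is W ⇒ L
(3,9): moves to (3,4)(W), (2,8)(W); every one is W ⇒ L
(4,2): the only move is to (3,1)(W), a W ⇒ L
(4,4): the only move is to (3,3)(W), a W ⇒ L
(4,6): moves to (4,1)(W), (3,5)(W); every one is W ⇒ L
(4,8): moves to (4,3)(W), (3,7)(W); every one is W ⇒ L
(5,6): moves to (0,6)(W), (5,1)(W), (4,5)(W); every one is W ⇒ L
(5,8): moves to (0,8)(W), (5,3)(W), (4,7)(W); every one is W ⇒ L
Every other cell has at least one move into one of the L cells above, so it is W.
L cells per row: a=0: 5, a=1: 5, a=2: 5, a=3: 5, a=4: 5, a=5: 2; total 27.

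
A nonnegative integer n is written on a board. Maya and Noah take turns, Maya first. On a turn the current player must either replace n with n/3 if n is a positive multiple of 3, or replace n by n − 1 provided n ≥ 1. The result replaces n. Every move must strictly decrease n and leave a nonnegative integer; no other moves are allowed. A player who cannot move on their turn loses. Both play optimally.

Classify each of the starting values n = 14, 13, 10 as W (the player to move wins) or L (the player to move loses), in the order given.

14: W, 13: L, 10: W

Work bottom-up. With no move the player to move loses. Otherwise the position is W if at least one move leads to an L position for the opponent, and L if every move leads to a W.
n=0: no move → L
n=1: reaches L-position 0 → W
n=2: only reaches 1(W), which is W → L
n=3: reaches L-position 2 → W
n=4: only reaches 3(W), which is W → L
n=5: reaches L-position 4 → W
n=6: reaches L-position 2 → W
n=7: only reaches 6(W), which is W → L
n=8: reaches L-position 7 → W
n=9: only reaches 3(W), 8(W), all W → L
n=10: reaches L-position 9 → W
n=11: only reaches 10(W), which is W → L
n=12: reaches L-position 4 → W
n=13: only reaches 12(W), which is W → L
n=14: reaches L-position 13 → W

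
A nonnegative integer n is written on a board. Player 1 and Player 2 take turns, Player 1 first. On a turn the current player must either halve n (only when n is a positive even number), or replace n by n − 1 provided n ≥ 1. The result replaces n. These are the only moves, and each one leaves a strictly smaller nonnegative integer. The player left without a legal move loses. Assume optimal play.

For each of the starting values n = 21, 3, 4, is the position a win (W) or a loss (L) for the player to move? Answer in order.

21: L, 3: W, 4: W

Work bottom-up. With no move the player to move loses. Otherwise the position is W if at least one move leads to an L position for the opponent, and L if every move leads to a W.
n=0: no move → L
n=1: W (go to 0, an L position)
n=2: L (sole option 1(W) is W)
n=3: W (go to 2, an L position)
n=4: W (go to 2, an L position)
n=5: L (sole option 4(W) is W)
n=6: W (go to 5, an L position)
n=7: L (sole option 6(W) is W)
n=8: W (go to 7, an L position)
n=9: L (sole option 8(W) is W)
n=10: W (go to 5, an L position)
n=11: L (sole option 10(W) is W)
n=12: W (go to 11, an L position)
n=13: L (sole option 12(W) is W)
n=14: W (go to 7, an L position)
n=15: L (sole option 14(W) is W)
n=16: W (go to 15, an L position)
n=17: L (sole option 16(W) is W)
n=18: W (go to 9, an L position)
n=19: L (sole option 18(W) is W)
n=20: W (go to 19, an L position)
n=21: L (sole option 20(W) is W)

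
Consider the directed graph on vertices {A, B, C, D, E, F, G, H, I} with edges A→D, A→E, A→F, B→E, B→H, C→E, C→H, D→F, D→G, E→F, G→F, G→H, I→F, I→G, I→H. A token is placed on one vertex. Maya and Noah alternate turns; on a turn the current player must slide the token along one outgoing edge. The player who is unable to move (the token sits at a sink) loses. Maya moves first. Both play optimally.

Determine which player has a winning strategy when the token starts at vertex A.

Work bottom-up. With no move the player to move loses. Otherwise the position is W if at least one move leads to an L position for the opponent, and L if every move leads to a W.
Every edge goes from a vertex to one that appears earlier in the order H, F, G, D, E, I, C, B, A, so processing vertices in that order labels each vertex after all of its successors.
H: no outgoing edge → L
F: no outgoing edge → L
G: W (go to F, an L position)
D: W (go to F, an L position)
E: W (go to F, an L position)
I: W (go to F, an L position)
C: W (go to H, an L position)
B: W (go to H, an L position)
A: W (go to F, an L position)
The starting position A is W: Maya should move to F, handing over an L position.

Maya wins.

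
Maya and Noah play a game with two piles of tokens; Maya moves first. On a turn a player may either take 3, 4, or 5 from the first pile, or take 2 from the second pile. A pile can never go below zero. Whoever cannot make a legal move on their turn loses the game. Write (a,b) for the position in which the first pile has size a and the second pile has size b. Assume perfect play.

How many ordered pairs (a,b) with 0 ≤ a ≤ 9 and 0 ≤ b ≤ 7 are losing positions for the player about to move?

32

Label each position W (a win for the player to move) or L (a loss). A position with no legal move is L; any other position is W exactly when some move reaches an L, and L when every move reaches a W.
Every move lowers a or b (never raises either), so fill the grid row by row in increasing a, and left to right within a row: each cell's successors are then already labelled.
      b=0  b=1  b=2  b=3  b=4  b=5  b=6  b=7
a=0:    L    L    W    W    L    L    W    W
a=1:    L    L    W    W    L    L    W    W
a=2:    L    L    W    W    L    L    W    W
a=3:    W    W    L    L    W    W    L    L
a=4:    W    W    L    L    W    W    L    L
a=5:    W    W    L    L    W    W    L    L
a=6:    W    W    W    W    W    W    W    W
a=7:    W    W    W    W    W    W    W    W
a=8:    L    L    W    W    L    L    W    W
a=9:    L    L    W    W    L    L    W    W
Cells with no legal move (terminal, hence L): (0,0), (0,1), (1,0), (1,1), (2,0), (2,1).
The remaining L cells, each justified by listing all of its moves:
(0,4): the only move is to (0,2)(W), a W ⇒ L
(0,5): the only move is to (0,3)(W), a W ⇒ L
(1,4): the only move is to (1,2)(W), a W ⇒ L
(1,5): the only move is to (1,3)(W), a W ⇒ L
(2,4): the only move is to (2,2)(W), a W ⇒ L
(2,5): the only move is to (2,3)(W), a W ⇒ L
(3,2): moves to (0,2)(W), (3,0)(W); every one is W ⇒ L
(3,3): moves to (0,3)(W), (3,1)(W); every one is W ⇒ L
(3,6): moves to (0,6)(W), (3,4)(W); every one is W ⇒ L
(3,7): moves to (0,7)(W), (3,5)(W); every one is W ⇒ L
(4,2): moves to (1,2)(W), (0,2)(W), (4,0)(W); every one is W ⇒ L
(4,3): moves to (1,3)(W), (0,3)(W), (4,1)(W); every one is W ⇒ L
(4,6): moves to (1,6)(W), (0,6)(W), (4,4)(W); every one is W ⇒ L
(4,7): moves to (1,7)(W), (0,7)(W), (4,5)(W); every one is W ⇒ L
(5,2): moves to (2,2)(W), (1,2)(W), (0,2)(W), (5,0)(W); every one is W ⇒ L
(5,3): moves to (2,3)(W), (1,3)(W), (0,3)(W), (5,1)(W); every one is W ⇒ L
(5,6): moves to (2,6)(W), (1,6)(W), (0,6)(W), (5,4)(W); every one is W ⇒ L
(5,7): moves to (2,7)(W), (1,7)(W), (0,7)(W), (5,5)(W); every one is W ⇒ L
(8,0): moves to (5,0)(W), (4,0)(W), (3,0)(W); every one is W ⇒ L
(8,1): moves to (5,1)(W), (4,1)(W), (3,1)(W); every one is W ⇒ L
(8,4): moves to (5,4)(W), (4,4)(W), (3,4)(W), (8,2)(W); every one is W ⇒ L
(8,5): moves to (5,5)(W), (4,5)(W), (3,5)(W), (8,3)(W); every one is W ⇒ L
(9,0): moves to (6,0)(W), (5,0)(W), (4,0)(W); every one is W ⇒ L
(9,1): moves to (6,1)(W), (5,1)(W), (4,1)(W); every one is W ⇒ L
(9,4): moves to (6,4)(W), (5,4)(W), (4,4)(W), (9,2)(W); every one is W ⇒ L
(9,5): moves to (6,5)(W), (5,5)(W), (4,5)(W), (9,3)(W); every one is W ⇒ L
Every other cell has at least one move into one of the L cells above, so it is W.
L cells per row: a=0: 4, a=1: 4, a=2: 4, a=3: 4, a=4: 4, a=5: 4, a=6: 0, a=7: 0, a=8: 4, a=9: 4; total 32.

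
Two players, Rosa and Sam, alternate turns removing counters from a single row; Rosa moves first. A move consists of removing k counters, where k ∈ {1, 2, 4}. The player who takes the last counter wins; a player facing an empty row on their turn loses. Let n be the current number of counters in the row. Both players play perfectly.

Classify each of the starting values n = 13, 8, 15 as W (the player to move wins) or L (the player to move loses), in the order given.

13: W, 8: W, 15: L

Label each position W (a win for the player to move) or L (a loss). A position with no legal move is L; any other position is W exactly when some move reaches an L, and L when every move reaches a W.
n=0: no move → L
n=1: W (go to 0, an L position)
n=2: W (go to 0, an L position)
n=3: L (options 2(W), 1(W) are all W)
n=4: W (go to 3, an L position)
n=5: W (go to 3, an L position)
n=6: L (options 5(W), 4(W), 2(W) are all W)
n=7: W (go to 6, an L position)
n=8: W (go to 6, an L position)
n=9: L (options 8(W), 7(W), 5(W) are all W)
n=10: W (go to 9, an L position)
n=11: W (go to 9, an L position)
n=12: L (options 11(W), 10(W), 8(W) are all W)
n=13: W (go to 12, an L position)
n=14: W (go to 12, an L position)
n=15: L (options 14(W), 13(W), 11(W) are all W)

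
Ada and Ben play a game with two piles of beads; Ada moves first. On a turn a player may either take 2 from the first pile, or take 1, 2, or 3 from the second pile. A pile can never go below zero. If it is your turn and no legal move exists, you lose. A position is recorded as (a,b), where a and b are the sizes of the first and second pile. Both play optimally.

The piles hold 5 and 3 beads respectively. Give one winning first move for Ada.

Classify positions by backward induction: terminal positions (no move available) are L. From any other position, the mover wins iff some move reaches an L.
No move ever increases a pile, so every position that can arise here has a ≤ 5 and b ≤ 3; it is enough to label the cells with 0 ≤ a ≤ 5 and 0 ≤ b ≤ 3.
Every move lowers a or b (never raises either), so fill the grid row by row in increasing a, and left to right within a row: each cell's successors are then already labelled.
      b=0  b=1  b=2  b=3
a=0:    L    W    W    W
a=1:    L    W    W    W
a=2:    W    L    W    W
a=3:    W    L    W    W
a=4:    L    W    W    W
a=5:    L    W    W    W
Cells with no legal move (terminal, hence L): (0,0), (1,0).
The remaining L cells, each justified by listing all of its moves:
(2,1): →(0,1)(W), (2,0)(W) — all W, so L
(3,1): →(1,1)(W), (3,0)(W) — all W, so L
(4,0): →(2,0)(W) only, which is W, so L
(5,0): →(3,0)(W) only, which is W, so L
Every other cell has at least one move into one of the L cells above, so it is W.
From (5,3), the L positions reachable in one move are: (5,0).

Move to (5,0).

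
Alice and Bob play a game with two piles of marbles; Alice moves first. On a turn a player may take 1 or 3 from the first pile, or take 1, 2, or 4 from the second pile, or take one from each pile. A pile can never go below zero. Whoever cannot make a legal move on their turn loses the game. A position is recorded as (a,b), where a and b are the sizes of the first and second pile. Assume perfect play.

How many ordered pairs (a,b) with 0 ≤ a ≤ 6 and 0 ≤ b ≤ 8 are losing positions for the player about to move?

16

Compute win/loss labels from the base case upward. A position with no move is L. Any other position is W if it can reach an L in one move, else L.
Every move lowers a or b (never raises either), so fill the grid row by row in increasing a, and left to right within a row: each cell's successors are then already labelled.
      b=0  b=1  b=2  b=3  b=4  b=5  b=6  b=7  b=8
a=0:    L    W    W    L    W    W    L    W    W
a=1:    W    W    L    W    W    L    W    W    L
a=2:    L    W    W    W    W    W    W    L    W
a=3:    W    W    L    W    W    L    W    W    W
a=4:    L    W    W    W    W    W    W    L    W
a=5:    W    W    L    W    W    L    W    W    W
a=6:    L    W    W    W    W    W    W    L    W
Cells with no legal move (terminal, hence L): (0,0).
The remaining L cells, each justified by listing all of its moves:
(0,3): L (options (0,2)(W), (0,1)(W) are all W)
(0,6): L (options (0,5)(W), (0,4)(W), (0,2)(W) are all W)
(1,2): L (options (0,2)(W), (1,1)(W), (1,0)(W), (0,1)(W) are all W)
(1,5): L (options (0,5)(W), (1,4)(W), (1,3)(W), (1,1)(W), (0,4)(W) are all W)
(1,8): L (options (0,8)(W), (1,7)(W), (1,6)(W), (1,4)(W), (0,7)(W) are all W)
(2,0): L (sole option (1,0)(W) is W)
(2,7): L (options (1,7)(W), (2,6)(W), (2,5)(W), (2,3)(W), (1,6)(W) are all W)
(3,2): L (options (2,2)(W), (0,2)(W), (3,1)(W), (3,0)(W), (2,1)(W) are all W)
(3,5): L (options (2,5)(W), (0,5)(W), (3,4)(W), (3,3)(W), (3,1)(W), (2,4)(W) are all W)
(4,0): L (options (3,0)(W), (1,0)(W) are all W)
(4,7): L (options (3,7)(W), (1,7)(W), (4,6)(W), (4,5)(W), (4,3)(W), (3,6)(W) are all W)
(5,2): L (options (4,2)(W), (2,2)(W), (5,1)(W), (5,0)(W), (4,1)(W) are all W)
(5,5): L (options (4,5)(W), (2,5)(W), (5,4)(W), (5,3)(W), (5,1)(W), (4,4)(W) are all W)
(6,0): L (options (5,0)(W), (3,0)(W) are all W)
(6,7): L (options (5,7)(W), (3,7)(W), (6,6)(W), (6,5)(W), (6,3)(W), (5,6)(W) are all W)
Every other cell has at least one move into one of the L cells above, so it is W.
L cells per row: a=0: 3, a=1: 3, a=2: 2, a=3: 2, a=4: 2, a=5: 2, a=6: 2; total 16.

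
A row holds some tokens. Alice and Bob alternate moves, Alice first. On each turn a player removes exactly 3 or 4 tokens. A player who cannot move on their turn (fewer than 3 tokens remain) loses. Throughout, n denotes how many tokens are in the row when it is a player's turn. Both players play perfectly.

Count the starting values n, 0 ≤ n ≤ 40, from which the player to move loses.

18

Positions with no move are L. A position that does have a move is losing for the player to move precisely when every available move leads to a winning position for the opponent. Fill in the labels:
n=0: no move → L
n=1: no move → L
n=2: no move → L
n=3: W (go to 0, an L position)
n=4: W (go to 1, an L position)
n=5: W (go to 2, an L position)
n=6: W (go to 2, an L position)
n=7: L (options 4(W), 3(W) are all W)
n=8: L (options 5(W), 4(W) are all W)
n=9: L (options 6(W), 5(W) are all W)
n=10: W (go to 7, an L position)
n=11: W (go to 8, an L position)
n=12: W (go to 9, an L position)
n=13: W (go to 9, an L position)
n=14: L (options 11(W), 10(W) are all W)
n=15: L (options 12(W), 11(W) are all W)
n=16: L (options 13(W), 12(W) are all W)
n=17: W (go to 14, an L position)
n=18: W (go to 15, an L position)
n=19: W (go to 16, an L position)
n=20: W (go to 16, an L position)
n=21: L (options 18(W), 17(W) are all W)
n=22: L (options 19(W), 18(W) are all W)
n=23: L (options 20(W), 19(W) are all W)
n=24: W (go to 21, an L position)
n=25: W (go to 22, an L position)
n=26: W (go to 23, an L position)
n=27: W (go to 23, an L position)
n=28: L (options 25(W), 24(W) are all W)
n=29: L (options 26(W), 25(W) are all W)
n=30: L (options 27(W), 26(W) are all W)
n=31: W (go to 28, an L position)
n=32: W (go to 29, an L position)
n=33: W (go to 30, an L position)
n=34: W (go to 30, an L position)
n=35: L (options 32(W), 31(W) are all W)
n=36: L (options 33(W), 32(W) are all W)
n=37: L (options 34(W), 33(W) are all W)
n=38: W (go to 35, an L position)
n=39: W (go to 36, an L position)
n=40: W (go to 37, an L position)
L entries with 0 ≤ n ≤ 40: n = 0, 1, 2, 7, 8, 9, 14, 15, 16, 21, 22, 23, 28, 29, 30, 35, 36, 37; that makes 18.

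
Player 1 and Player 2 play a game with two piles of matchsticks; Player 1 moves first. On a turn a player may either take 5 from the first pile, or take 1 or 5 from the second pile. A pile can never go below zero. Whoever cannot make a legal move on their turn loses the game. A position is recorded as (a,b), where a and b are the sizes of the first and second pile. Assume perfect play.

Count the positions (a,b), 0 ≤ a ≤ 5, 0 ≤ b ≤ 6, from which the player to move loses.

23

Compute win/loss labels from the base case upward. A position with no move is L. Any other position is W if it can reach an L in one move, else L.
Every move lowers a or b (never raises either), so fill the grid row by row in increasing a, and left to right within a row: each cell's successors are then already labelled.
      b=0  b=1  b=2  b=3  b=4  b=5  b=6
a=0:    L    W    L    W    L    W    L
a=1:    L    W    L    W    L    W    L
a=2:    L    W    L    W    L    W    L
a=3:    L    W    L    W    L    W    L
a=4:    L    W    L    W    L    W    L
a=5:    W    L    W    L    W    L    W
Cells with no legal move (terminal, hence L): (0,0), (1,0), (2,0), (3,0), (4,0).
The remaining L cells, each justified by listing all of its moves:
(0,2): the only move is to (0,1)(W), a W ⇒ L
(0,4): the only move is to (0,3)(W), a W ⇒ L
(0,6): moves to (0,5)(W), (0,1)(W); every one is W ⇒ L
(1,2): the only move is to (1,1)(W), a W ⇒ L
(1,4): the only move is to (1,3)(W), a W ⇒ L
(1,6): moves to (1,5)(W), (1,1)(W); every one is W ⇒ L
(2,2): the only move is to (2,1)(W), a W ⇒ L
(2,4): the only move is to (2,3)(W), a W ⇒ L
(2,6): moves to (2,5)(W), (2,1)(W); every one is W ⇒ L
(3,2): the only move is to (3,1)(W), a W ⇒ L
(3,4): the only move is to (3,3)(W), a W ⇒ L
(3,6): moves to (3,5)(W), (3,1)(W); every one is W ⇒ L
(4,2): the only move is to (4,1)(W), a W ⇒ L
(4,4): the only move is to (4,3)(W), a W ⇒ L
(4,6): moves to (4,5)(W), (4,1)(W); every one is W ⇒ L
(5,1): moves to (0,1)(W), (5,0)(W); every one is W ⇒ L
(5,3): moves to (0,3)(W), (5,2)(W); every one is W ⇒ L
(5,5): moves to (0,5)(W), (5,4)(W), (5,0)(W); every one is W ⇒ L
Every other cell has at least one move into one of the L cells above, so it is W.
L cells per row: a=0: 4, a=1: 4, a=2: 4, a=3: 4, a=4: 4, a=5: 3; total 23.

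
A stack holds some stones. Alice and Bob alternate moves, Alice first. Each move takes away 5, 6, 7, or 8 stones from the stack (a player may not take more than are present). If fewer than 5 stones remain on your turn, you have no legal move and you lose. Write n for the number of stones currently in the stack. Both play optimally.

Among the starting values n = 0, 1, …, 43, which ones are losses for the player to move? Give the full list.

Build the W/L table. Terminal = L. A non-terminal position is W if it has a move to some L; otherwise it is L.
n=0: no move → L
n=1: no move → L
n=2: no move → L
n=3: no move → L
n=4: no move → L
n=5: W (go to 0, an L position)
n=6: W (go to 1, an L position)
n=7: W (go to 2, an L position)
n=8: W (go to 3, an L position)
n=9: W (go to 4, an L position)
n=10: W (go to 4, an L position)
n=11: W (go to 4, an L position)
n=12: W (go to 4, an L position)
n=13: L (options 8(W), 7(W), 6(W), 5(W) are all W)
n=14: L (options 9(W), 8(W), 7(W), 6(W) are all W)
n=15: L (options 10(W), 9(W), 8(W), 7(W) are all W)
n=16: L (options 11(W), 10(W), 9(W), 8(W) are all W)
n=17: L (options 12(W), 11(W), 10(W), 9(W) are all W)
n=18: W (go to 13, an L position)
n=19: W (go to 14, an L position)
n=20: W (go to 15, an L position)
n=21: W (go to 16, an L position)
n=22: W (go to 17, an L position)
n=23: W (go to 17, an L position)
n=24: W (go to 17, an L position)
n=25: W (go to 17, an L position)
n=26: L (options 21(W), 20(W), 19(W), 18(W) are all W)
n=27: L (options 22(W), 21(W), 20(W), 19(W) are all W)
n=28: L (options 23(W), 22(W), 21(W), 20(W) are all W)
n=29: L (options 24(W), 23(W), 22(W), 21(W) are all W)
n=30: L (options 25(W), 24(W), 23(W), 22(W) are all W)
n=31: W (go to 26, an L position)
n=32: W (go to 27, an L position)
n=33: W (go to 28, an L position)
n=34: W (go to 29, an L position)
n=35: W (go to 30, an L position)
n=36: W (go to 30, an L position)
n=37: W (go to 30, an L position)
n=38: W (go to 30, an L position)
n=39: L (options 34(W), 33(W), 32(W), 31(W) are all W)
n=40: L (options 35(W), 34(W), 33(W), 32(W) are all W)
n=41: L (options 36(W), 35(W), 34(W), 33(W) are all W)
n=42: L (options 37(W), 36(W), 35(W), 34(W) are all W)
n=43: L (options 38(W), 37(W), 36(W), 35(W) are all W)
Reading off the rows marked L gives the requested list; there are 20 such values of n.

0, 1, 2, 3, 4, 13, 14, 15, 16, 17, 26, 27, 28, 29, 30, 39, 40, 41, 42, 43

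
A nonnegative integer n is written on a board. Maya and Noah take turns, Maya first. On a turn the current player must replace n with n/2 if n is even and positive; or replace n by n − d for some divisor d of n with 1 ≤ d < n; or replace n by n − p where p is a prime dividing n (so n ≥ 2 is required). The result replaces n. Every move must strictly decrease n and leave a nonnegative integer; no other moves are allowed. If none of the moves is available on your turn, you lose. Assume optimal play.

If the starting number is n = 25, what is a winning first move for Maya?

Label each position W (a win for the player to move) or L (a loss). A position with no legal move is L; any other position is W exactly when some move reaches an L, and L when every move reaches a W.
n=0: no move → L
n=1: no move → L
n=2: W (go to 0, an L position)
n=3: W (go to 0, an L position)
n=4: L (options 2(W), 3(W) are all W)
n=5: W (go to 0, an L position)
n=6: W (go to 4, an L position)
n=7: W (go to 0, an L position)
n=8: W (go to 4, an L position)
n=9: L (options 6(W), 8(W) are all W)
n=10: W (go to 9, an L position)
n=11: W (go to 0, an L position)
n=12: W (go to 9, an L position)
n=13: W (go to 0, an L position)
n=14: L (options 7(W), 12(W), 13(W) are all W)
n=15: W (go to 14, an L position)
n=16: W (go to 14, an L position)
n=17: W (go to 0, an L position)
n=18: W (go to 9, an L position)
n=19: W (go to 0, an L position)
n=20: L (options 10(W), 15(W), 16(W), 18(W), 19(W) are all W)
n=21: W (go to 14, an L position)
n=22: W (go to 20, an L position)
n=23: W (go to 0, an L position)
n=24: W (go to 20, an L position)
n=25: W (go to 20, an L position)
From 25, the L positions reachable in one move are: 20.

Move to 20.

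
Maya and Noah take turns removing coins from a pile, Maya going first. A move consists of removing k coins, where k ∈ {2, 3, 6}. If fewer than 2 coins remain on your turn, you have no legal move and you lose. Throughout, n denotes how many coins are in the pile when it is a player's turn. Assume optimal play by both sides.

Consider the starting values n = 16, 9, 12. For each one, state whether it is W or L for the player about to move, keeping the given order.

16: W, 9: L, 12: W

Compute win/loss labels from the base case upward. A position with no move is L. Any other position is W if it can reach an L in one move, else L.
n=0: no move → L
n=1: no move → L
n=2: reaches L-position 0 → W
n=3: reaches L-position 1 → W
n=4: reaches L-position 1 → W
n=5: only reaches 3(W), 2(W), all W → L
n=6: reaches L-position 0 → W
n=7: reaches L-position 5 → W
n=8: reaches L-position 5 → W
n=9: only reaches 7(W), 6(W), 3(W), all W → L
n=10: only reaches 8(W), 7(W), 4(W), all W → L
n=11: reaches L-position 9 → W
n=12: reaches L-position 10 → W
n=13: reaches L-position 10 → W
n=14: only reaches 12(W), 11(W), 8(W), all W → L
n=15: reaches L-position 9 → W
n=16: reaches L-position 14 → W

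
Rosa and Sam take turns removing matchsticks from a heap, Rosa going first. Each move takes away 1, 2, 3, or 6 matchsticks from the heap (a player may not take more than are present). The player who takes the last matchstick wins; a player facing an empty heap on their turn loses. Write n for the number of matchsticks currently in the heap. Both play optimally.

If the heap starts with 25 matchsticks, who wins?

Rosa wins.

Build the W/L table. Terminal = L. A non-terminal position is W if it has a move to some L; otherwise it is L.
n=0: no move → L
n=1: can move to 0, which is L ⇒ W
n=2: can move to 0, which is L ⇒ W
n=3: can move to 0, which is L ⇒ W
n=4: moves to 3(W), 2(W), 1(W); every one is W ⇒ L
n=5: can move to 4, which is L ⇒ W
n=6: can move to 4, which is L ⇒ W
n=7: can move to 4, which is L ⇒ W
n=8: moves to 7(W), 6(W), 5(W), 2(W); every one is W ⇒ L
n=9: can move to 8, which is L ⇒ W
n=10: can move to 8, which is L ⇒ W
n=11: can move to 8, which is L ⇒ W
n=12: moves to 11(W), 10(W), 9(W), 6(W); every one is W ⇒ L
n=13: can move to 12, which is L ⇒ W
n=14: can move to 12, which is L ⇒ W
n=15: can move to 12, which is L ⇒ W
n=16: moves to 15(W), 14(W), 13(W), 10(W); every one is W ⇒ L
n=17: can move to 16, which is L ⇒ W
n=18: can move to 16, which is L ⇒ W
n=19: can move to 16, which is L ⇒ W
n=20: moves to 19(W), 18(W), 17(W), 14(W); every one is W ⇒ L
n=21: can move to 20, which is L ⇒ W
n=22: can move to 20, which is L ⇒ W
n=23: can move to 20, which is L ⇒ W
n=24: moves to 23(W), 22(W), 21(W), 18(W); every one is W ⇒ L
n=25: can move to 24, which is L ⇒ W
From 25 Rosa can remove 1, leaving 24, reaching an L position.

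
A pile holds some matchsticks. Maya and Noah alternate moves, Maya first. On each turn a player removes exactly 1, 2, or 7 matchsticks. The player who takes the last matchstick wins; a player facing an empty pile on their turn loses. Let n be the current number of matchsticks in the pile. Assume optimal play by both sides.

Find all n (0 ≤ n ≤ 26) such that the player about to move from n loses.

0, 3, 6, 9, 12, 15, 18, 21, 24

Compute win/loss labels from the base case upward. A position with no move is L. Any other position is W if it can reach an L in one move, else L.
n=0: no move → L
n=1: can move to 0, which is L ⇒ W
n=2: can move to 0, which is L ⇒ W
n=3: moves to 2(W), 1(W); every one is W ⇒ L
n=4: can move to 3, which is L ⇒ W
n=5: can move to 3, which is L ⇒ W
n=6: moves to 5(W), 4(W); every one is W ⇒ L
n=7: can move to 6, which is L ⇒ W
n=8: can move to 6, which is L ⇒ W
n=9: moves to 8(W), 7(W), 2(W); every one is W ⇒ L
n=10: can move to 9, which is L ⇒ W
n=11: can move to 9, which is L ⇒ W
n=12: moves to 11(W), 10(W), 5(W); every one is W ⇒ L
n=13: can move to 12, which is L ⇒ W
n=14: can move to 12, which is L ⇒ W
n=15: moves to 14(W), 13(W), 8(W); every one is W ⇒ L
n=16: can move to 15, which is L ⇒ W
n=17: can move to 15, which is L ⇒ W
n=18: moves to 17(W), 16(W), 11(W); every one is W ⇒ L
n=19: can move to 18, which is L ⇒ W
n=20: can move to 18, which is L ⇒ W
n=21: moves to 20(W), 19(W), 14(W); every one is W ⇒ L
n=22: can move to 21, which is L ⇒ W
n=23: can move to 21, which is L ⇒ W
n=24: moves to 23(W), 22(W), 17(W); every one is W ⇒ L
n=25: can move to 24, which is L ⇒ W
n=26: can move to 24, which is L ⇒ W
The losing starting values of n are exactly the entries labelled L in this table (9 of them).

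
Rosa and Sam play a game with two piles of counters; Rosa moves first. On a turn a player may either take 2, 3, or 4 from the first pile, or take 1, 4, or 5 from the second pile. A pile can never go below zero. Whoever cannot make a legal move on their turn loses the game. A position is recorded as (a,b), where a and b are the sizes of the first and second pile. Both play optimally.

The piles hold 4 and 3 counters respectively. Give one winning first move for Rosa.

Work bottom-up. With no move the player to move loses. Otherwise the position is W if at least one move leads to an L position for the opponent, and L if every move leads to a W.
No move ever increases a pile, so every position that can arise here has a ≤ 4 and b ≤ 3; it is enough to label the cells with 0 ≤ a ≤ 4 and 0 ≤ b ≤ 3.
Every move lowers a or b (never raises either), so fill the grid row by row in increasing a, and left to right within a row: each cell's successors are then already labelled.
      b=0  b=1  b=2  b=3
a=0:    L    W    L    W
a=1:    L    W    L    W
a=2:    W    L    W    L
a=3:    W    L    W    L
a=4:    W    W    W    W
Cells with no legal move (terminal, hence L): (0,0), (1,0).
The remaining L cells, each justified by listing all of its moves:
(0,2): →(0,1)(W) only, which is W, so L
(1,2): →(1,1)(W) only, which is W, so L
(2,1): →(0,1)(W), (2,0)(W) — all W, so L
(2,3): →(0,3)(W), (2,2)(W) — all W, so L
(3,1): →(1,1)(W), (0,1)(W), (3,0)(W) — all W, so L
(3,3): →(1,3)(W), (0,3)(W), (3,2)(W) — all W, so L
Every other cell has at least one move into one of the L cells above, so it is W.
From (4,3), the L positions reachable in one move are: (2,3).

Move to (2,3).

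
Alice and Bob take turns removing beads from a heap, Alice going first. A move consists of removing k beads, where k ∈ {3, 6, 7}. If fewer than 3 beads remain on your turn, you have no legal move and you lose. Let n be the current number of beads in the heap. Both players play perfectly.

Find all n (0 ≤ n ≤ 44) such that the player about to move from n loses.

0, 1, 2, 10, 11, 12, 20, 21, 22, 30, 31, 32, 40, 41, 42

Build the W/L table. Terminal = L. A non-terminal position is W if it has a move to some L; otherwise it is L.
n=0: no move → L
n=1: no move → L
n=2: no move → L
n=3: W (go to 0, an L position)
n=4: W (go to 1, an L position)
n=5: W (go to 2, an L position)
n=6: W (go to 0, an L position)
n=7: W (go to 1, an L position)
n=8: W (go to 2, an L position)
n=9: W (go to 2, an L position)
n=10: L (options 7(W), 4(W), 3(W) are all W)
n=11: L (options 8(W), 5(W), 4(W) are all W)
n=12: L (options 9(W), 6(W), 5(W) are all W)
n=13: W (go to 10, an L position)
n=14: W (go to 11, an L position)
n=15: W (go to 12, an L position)
n=16: W (go to 10, an L position)
n=17: W (go to 11, an L position)
n=18: W (go to 12, an L position)
n=19: W (go to 12, an L position)
n=20: L (options 17(W), 14(W), 13(W) are all W)
n=21: L (options 18(W), 15(W), 14(W) are all W)
n=22: L (options 19(W), 16(W), 15(W) are all W)
n=23: W (go to 20, an L position)
n=24: W (go to 21, an L position)
n=25: W (go to 22, an L position)
n=26: W (go to 20, an L position)
n=27: W (go to 21, an L position)
n=28: W (go to 22, an L position)
n=29: W (go to 22, an L position)
n=30: L (options 27(W), 24(W), 23(W) are all W)
n=31: L (options 28(W), 25(W), 24(W) are all W)
n=32: L (options 29(W), 26(W), 25(W) are all W)
n=33: W (go to 30, an L position)
n=34: W (go to 31, an L position)
n=35: W (go to 32, an L position)
n=36: W (go to 30, an L position)
n=37: W (go to 31, an L position)
n=38: W (go to 32, an L position)
n=39: W (go to 32, an L position)
n=40: L (options 37(W), 34(W), 33(W) are all W)
n=41: L (options 38(W), 35(W), 34(W) are all W)
n=42: L (options 39(W), 36(W), 35(W) are all W)
n=43: W (go to 40, an L position)
n=44: W (go to 41, an L position)
Reading off the rows marked L gives the requested list; there are 15 such values of n.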